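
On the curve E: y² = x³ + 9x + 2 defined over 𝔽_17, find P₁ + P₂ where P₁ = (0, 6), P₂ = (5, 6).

(0, 6) + (5, 6). λ = (6 - 6)/(5 - 0) ≡ 0/5 mod 17. 5⁻¹ ≡ 7 (mod 17) since 5·7 = 35 ≡ 1, so λ ≡ 0.
  x = λ² - 0 - 5 = 0 - 5 ≡ 12; y = λ·(0 - 12) - 6 ≡ 11. → (12, 11)

(12, 11)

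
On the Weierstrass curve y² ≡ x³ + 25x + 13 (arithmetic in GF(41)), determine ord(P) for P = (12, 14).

2P: tangent at (12, 14): λ = (3·12² + 25)/(2·14) ≡ 6/28. 28⁻¹ ≡ 22 (mod 41), so λ ≡ 6·22 ≡ 9.
  x = λ² - 12 - 12 = 81 - 24 ≡ 16; y = λ·(12 - 16) - 14 ≡ 32. → (16, 32)
3P: (16, 32) + (12, 14). λ = (14 - 32)/(12 - 16) ≡ 23/37 mod 41. 37⁻¹ ≡ 10 (mod 41) since 37·10 = 370 ≡ 1, so λ ≡ 25.
  x = λ² - 16 - 12 = 625 - 28 ≡ 23; y = λ·(16 - 23) - 32 ≡ 39. → (23, 39)
4P: (23, 39) + (12, 14). λ = (14 - 39)/(12 - 23) ≡ 16/30 mod 41. 30⁻¹ ≡ 26 (mod 41), so λ ≡ 6.
  x = λ² - 23 - 12 = 36 - 35 ≡ 1; y = λ·(23 - 1) - 39 ≡ 11. → (1, 11)
5P: (1, 11) + (12, 14). λ = (14 - 11)/(12 - 1) ≡ 3/11 mod 41. 11⁻¹ ≡ 15 (mod 41), so λ ≡ 4.
  x = λ² - 1 - 12 = 16 - 13 ≡ 3; y = λ·(1 - 3) - 11 ≡ 22. → (3, 22)
6P: (3, 22) + (12, 14). λ = (14 - 22)/(12 - 3) ≡ 33/9 mod 41. 9⁻¹ ≡ 32 (mod 41), so λ ≡ 31.
  x = λ² - 3 - 12 = 961 - 15 ≡ 3; y = λ·(3 - 3) - 22 ≡ 19. → (3, 19)
7P: (3, 19) + (12, 14). λ = (14 - 19)/(12 - 3) ≡ 36/9 mod 41. 9⁻¹ ≡ 32 (mod 41), so λ ≡ 4.
  x = λ² - 3 - 12 = 16 - 15 ≡ 1; y = λ·(3 - 1) - 19 ≡ 30. → (1, 30)
8P: (1, 30) + (12, 14). λ = (14 - 30)/(12 - 1) ≡ 25/11 mod 41. 11⁻¹ ≡ 15 (mod 41) since 11·15 = 165 ≡ 1, so λ ≡ 6.
  x = λ² - 1 - 12 = 36 - 13 ≡ 23; y = λ·(1 - 23) - 30 ≡ 2. → (23, 2)
9P: (23, 2) + (12, 14). λ = (14 - 2)/(12 - 23) ≡ 12/30 mod 41. 30⁻¹ ≡ 26 (mod 41), so λ ≡ 25.
  x = λ² - 23 - 12 = 625 - 35 ≡ 16; y = λ·(23 - 16) - 2 ≡ 9. → (16, 9)
10P: (16, 9) + (12, 14). λ = (14 - 9)/(12 - 16) ≡ 5/37 mod 41. 37⁻¹ ≡ 10 (mod 41), so λ ≡ 9.
  x = λ² - 16 - 12 = 81 - 28 ≡ 12; y = λ·(16 - 12) - 9 ≡ 27. → (12, 27)
11P: (12, 27) + (12, 14): same x and y₁ ≡ -y₂, so the sum is the point at infinity.
11P = the point at infinity, so the order is 11.

11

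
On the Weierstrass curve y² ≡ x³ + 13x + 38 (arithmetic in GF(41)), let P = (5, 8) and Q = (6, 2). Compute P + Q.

(25, 30)

(5, 8) + (6, 2). λ = (2 - 8)/(6 - 5) ≡ 35/1 mod 41. 1⁻¹ ≡ 1 (mod 41), so λ ≡ 35.
  x = λ² - 5 - 6 = 1225 - 11 ≡ 25; y = λ·(5 - 25) - 8 ≡ 30. → (25, 30)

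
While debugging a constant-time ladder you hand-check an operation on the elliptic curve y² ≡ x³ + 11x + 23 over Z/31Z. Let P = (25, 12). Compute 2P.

tangent at (25, 12): λ = (3·25² + 11)/(2·12) ≡ 26/24. 24⁻¹ ≡ 22 (mod 31), so λ ≡ 26·22 ≡ 14.
  x = λ² - 25 - 25 = 196 - 50 ≡ 22; y = λ·(25 - 22) - 12 ≡ 30. → (22, 30)

(22, 30)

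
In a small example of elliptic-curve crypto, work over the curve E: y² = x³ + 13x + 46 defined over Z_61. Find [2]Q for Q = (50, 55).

tangent at (50, 55): λ = (3·50² + 13)/(2·55) ≡ 10/49. 49⁻¹ ≡ 5 (mod 61) since 49·5 = 245 ≡ 1, so λ ≡ 10·5 ≡ 50.
  x = λ² - 50 - 50 = 2500 - 100 ≡ 21; y = λ·(50 - 21) - 55 ≡ 53. → (21, 53)

(21, 53)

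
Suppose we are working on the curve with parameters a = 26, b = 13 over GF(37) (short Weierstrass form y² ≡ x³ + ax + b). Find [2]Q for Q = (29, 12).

(15, 35)

tangent at (29, 12): λ = (3·29² + 26)/(2·12) ≡ 33/24. 24⁻¹ ≡ 17 (mod 37), so λ ≡ 33·17 ≡ 6.
  x = λ² - 29 - 29 = 36 - 58 ≡ 15; y = λ·(29 - 15) - 12 ≡ 35. → (15, 35)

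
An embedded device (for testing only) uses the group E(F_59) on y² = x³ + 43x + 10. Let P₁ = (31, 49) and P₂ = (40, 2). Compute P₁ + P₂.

(16, 30)

(31, 49) + (40, 2). λ = (2 - 49)/(40 - 31) ≡ 12/9 mod 59. 9⁻¹ ≡ 46 (mod 59), so λ ≡ 21.
  x = λ² - 31 - 40 = 441 - 71 ≡ 16; y = λ·(31 - 16) - 49 ≡ 30. → (16, 30)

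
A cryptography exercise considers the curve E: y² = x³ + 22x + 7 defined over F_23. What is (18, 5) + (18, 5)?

(16, 19)

tangent at (18, 5): λ = (3·18² + 22)/(2·5) ≡ 5/10. 10⁻¹ ≡ 7 (mod 23), so λ ≡ 5·7 ≡ 12.
  x = λ² - 18 - 18 = 144 - 36 ≡ 16; y = λ·(18 - 16) - 5 ≡ 19. → (16, 19)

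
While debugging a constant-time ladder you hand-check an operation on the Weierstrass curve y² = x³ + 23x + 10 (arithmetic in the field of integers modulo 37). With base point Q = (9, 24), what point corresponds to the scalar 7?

Double-and-add on 7 = (111)₂. Start with Q = (9, 24) for the leading 1-bit.
double: tangent at (9, 24): λ = (3·9² + 23)/(2·24) ≡ 7/11. 11⁻¹ ≡ 27 (mod 37) since 11·27 = 297 ≡ 1, so λ ≡ 7·27 ≡ 4.
  x = λ² - 9 - 9 = 16 - 18 ≡ 35; y = λ·(9 - 35) - 24 ≡ 20. → (35, 20)
add Q: (35, 20) + (9, 24). λ = (24 - 20)/(9 - 35) ≡ 4/11 mod 37. 11⁻¹ ≡ 27 (mod 37), so λ ≡ 34.
  x = λ² - 35 - 9 = 1156 - 44 ≡ 2; y = λ·(35 - 2) - 20 ≡ 29. → (2, 29)
double: tangent at (2, 29): λ = (3·2² + 23)/(2·29) ≡ 35/21. 21⁻¹ ≡ 30 (mod 37), so λ ≡ 35·30 ≡ 14.
  x = λ² - 2 - 2 = 196 - 4 ≡ 7; y = λ·(2 - 7) - 29 ≡ 12. → (7, 12)
add Q: (7, 12) + (9, 24). λ = (24 - 12)/(9 - 7) ≡ 12/2 mod 37. 2⁻¹ ≡ 19 (mod 37) since 2·19 = 38 ≡ 1, so λ ≡ 6.
  x = λ² - 7 - 9 = 36 - 16 ≡ 20; y = λ·(7 - 20) - 12 ≡ 21. → (20, 21)

(20, 21)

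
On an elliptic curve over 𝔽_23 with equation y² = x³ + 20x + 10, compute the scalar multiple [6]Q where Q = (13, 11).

Repeated addition: build up to 6Q.
2Q: tangent at (13, 11): λ = (3·13² + 20)/(2·11) ≡ 21/22. 22⁻¹ ≡ 22 (mod 23), so λ ≡ 21·22 ≡ 2.
  x = λ² - 13 - 13 = 4 - 26 ≡ 1; y = λ·(13 - 1) - 11 ≡ 13. → (1, 13)
3Q: (1, 13) + (13, 11). λ = (11 - 13)/(13 - 1) ≡ 21/12 mod 23. 12⁻¹ ≡ 2 (mod 23), so λ ≡ 19.
  x = λ² - 1 - 13 = 361 - 14 ≡ 2; y = λ·(1 - 2) - 13 ≡ 14. → (2, 14)
4Q: (2, 14) + (13, 11). λ = (11 - 14)/(13 - 2) ≡ 20/11 mod 23. 11⁻¹ ≡ 21 (mod 23), so λ ≡ 6.
  x = λ² - 2 - 13 = 36 - 15 ≡ 21; y = λ·(2 - 21) - 14 ≡ 10. → (21, 10)
5Q: (21, 10) + (13, 11). λ = (11 - 10)/(13 - 21) ≡ 1/15 mod 23. 15⁻¹ ≡ 20 (mod 23) since 15·20 = 300 ≡ 1, so λ ≡ 20.
  x = λ² - 21 - 13 = 400 - 34 ≡ 21; y = λ·(21 - 21) - 10 ≡ 13. → (21, 13)
6Q: (21, 13) + (13, 11). λ = (11 - 13)/(13 - 21) ≡ 21/15 mod 23. 15⁻¹ ≡ 20 (mod 23), so λ ≡ 6.
  x = λ² - 21 - 13 = 36 - 34 ≡ 2; y = λ·(21 - 2) - 13 ≡ 9. → (2, 9)

(2, 9)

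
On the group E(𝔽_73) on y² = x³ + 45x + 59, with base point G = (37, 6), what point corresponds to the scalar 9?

Repeated addition: build up to 9G.
2G: tangent at (37, 6): λ = (3·37² + 45)/(2·6) ≡ 64/12. 12⁻¹ ≡ 67 (mod 73) since 12·67 = 804 ≡ 1, so λ ≡ 64·67 ≡ 54.
  x = λ² - 37 - 37 = 2916 - 74 ≡ 68; y = λ·(37 - 68) - 6 ≡ 72. → (68, 72)
3G: (68, 72) + (37, 6). λ = (6 - 72)/(37 - 68) ≡ 7/42 mod 73. 42⁻¹ ≡ 40 (mod 73), so λ ≡ 61.
  x = λ² - 68 - 37 = 3721 - 105 ≡ 39; y = λ·(68 - 39) - 72 ≡ 18. → (39, 18)
4G: (39, 18) + (37, 6). λ = (6 - 18)/(37 - 39) ≡ 61/71 mod 73. 71⁻¹ ≡ 36 (mod 73) since 71·36 = 2556 ≡ 1, so λ ≡ 6.
  x = λ² - 39 - 37 = 36 - 76 ≡ 33; y = λ·(39 - 33) - 18 ≡ 18. → (33, 18)
5G: (33, 18) + (37, 6). λ = (6 - 18)/(37 - 33) ≡ 61/4 mod 73. 4⁻¹ ≡ 55 (mod 73) since 4·55 = 220 ≡ 1, so λ ≡ 70.
  x = λ² - 33 - 37 = 4900 - 70 ≡ 12; y = λ·(33 - 12) - 18 ≡ 65. → (12, 65)
6G: (12, 65) + (37, 6). λ = (6 - 65)/(37 - 12) ≡ 14/25 mod 73. 25⁻¹ ≡ 38 (mod 73), so λ ≡ 21.
  x = λ² - 12 - 37 = 441 - 49 ≡ 27; y = λ·(12 - 27) - 65 ≡ 58. → (27, 58)
7G: (27, 58) + (37, 6). λ = (6 - 58)/(37 - 27) ≡ 21/10 mod 73. 10⁻¹ ≡ 22 (mod 73) since 10·22 = 220 ≡ 1, so λ ≡ 24.
  x = λ² - 27 - 37 = 576 - 64 ≡ 1; y = λ·(27 - 1) - 58 ≡ 55. → (1, 55)
8G: (1, 55) + (37, 6). λ = (6 - 55)/(37 - 1) ≡ 24/36 mod 73. 36⁻¹ ≡ 71 (mod 73), so λ ≡ 25.
  x = λ² - 1 - 37 = 625 - 38 ≡ 3; y = λ·(1 - 3) - 55 ≡ 41. → (3, 41)
9G: (3, 41) + (37, 6). λ = (6 - 41)/(37 - 3) ≡ 38/34 mod 73. 34⁻¹ ≡ 58 (mod 73), so λ ≡ 14.
  x = λ² - 3 - 37 = 196 - 40 ≡ 10; y = λ·(3 - 10) - 41 ≡ 7. → (10, 7)

(10, 7)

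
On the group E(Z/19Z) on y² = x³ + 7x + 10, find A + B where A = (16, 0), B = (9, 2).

(3, 18)

(16, 0) + (9, 2). λ = (2 - 0)/(9 - 16) ≡ 2/12 mod 19. 12⁻¹ ≡ 8 (mod 19) since 12·8 = 96 ≡ 1, so λ ≡ 16.
  x = λ² - 16 - 9 = 256 - 25 ≡ 3; y = λ·(16 - 3) - 0 ≡ 18. → (3, 18)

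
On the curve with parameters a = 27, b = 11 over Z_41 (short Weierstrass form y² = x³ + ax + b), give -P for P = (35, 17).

-(35, 17) = (35, -17 mod 41) = (35, 24).

(35, 24)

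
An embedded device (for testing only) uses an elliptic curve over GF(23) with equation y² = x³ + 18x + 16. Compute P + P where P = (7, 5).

(11, 21)

tangent at (7, 5): λ = (3·7² + 18)/(2·5) ≡ 4/10. 10⁻¹ ≡ 7 (mod 23) since 10·7 = 70 ≡ 1, so λ ≡ 4·7 ≡ 5.
  x = λ² - 7 - 7 = 25 - 14 ≡ 11; y = λ·(7 - 11) - 5 ≡ 21. → (11, 21)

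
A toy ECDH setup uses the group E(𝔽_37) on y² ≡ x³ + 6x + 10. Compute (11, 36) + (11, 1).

O

The two points share x = 11 and their y-coordinates satisfy 36 + 1 ≡ 0 (mod 37), so they are inverses. Their sum is 𝒪.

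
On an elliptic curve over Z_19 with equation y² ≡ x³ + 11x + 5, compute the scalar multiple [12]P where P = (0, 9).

Double-and-add on 12 = (1100)₂. Start with P = (0, 9) for the leading 1-bit.
double: tangent at (0, 9): λ = (3·0² + 11)/(2·9) ≡ 11/18. 18⁻¹ ≡ 18 (mod 19) since 18·18 = 324 ≡ 1, so λ ≡ 11·18 ≡ 8.
  x = λ² - 0 - 0 = 64 - 0 ≡ 7; y = λ·(0 - 7) - 9 ≡ 11. → (7, 11)
add P: (7, 11) + (0, 9). λ = (9 - 11)/(0 - 7) ≡ 17/12 mod 19. 12⁻¹ ≡ 8 (mod 19), so λ ≡ 3.
  x = λ² - 7 - 0 = 9 - 7 ≡ 2; y = λ·(7 - 2) - 11 ≡ 4. → (2, 4)
double: tangent at (2, 4): λ = (3·2² + 11)/(2·4) ≡ 4/8. 8⁻¹ ≡ 12 (mod 19), so λ ≡ 4·12 ≡ 10.
  x = λ² - 2 - 2 = 100 - 4 ≡ 1; y = λ·(2 - 1) - 4 ≡ 6. → (1, 6)
double: tangent at (1, 6): λ = (3·1² + 11)/(2·6) ≡ 14/12. 12⁻¹ ≡ 8 (mod 19), so λ ≡ 14·8 ≡ 17.
  x = λ² - 1 - 1 = 289 - 2 ≡ 2; y = λ·(1 - 2) - 6 ≡ 15. → (2, 15)

(2, 15)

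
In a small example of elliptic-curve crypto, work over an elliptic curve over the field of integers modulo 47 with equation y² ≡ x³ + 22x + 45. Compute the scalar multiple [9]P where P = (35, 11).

(20, 42)

Repeated addition: build up to 9P.
2P: tangent at (35, 11): λ = (3·35² + 22)/(2·11) ≡ 31/22. 22⁻¹ ≡ 15 (mod 47), so λ ≡ 31·15 ≡ 42.
  x = λ² - 35 - 35 = 1764 - 70 ≡ 2; y = λ·(35 - 2) - 11 ≡ 12. → (2, 12)
3P: (2, 12) + (35, 11). λ = (11 - 12)/(35 - 2) ≡ 46/33 mod 47. 33⁻¹ ≡ 10 (mod 47), so λ ≡ 37.
  x = λ² - 2 - 35 = 1369 - 37 ≡ 16; y = λ·(2 - 16) - 12 ≡ 34. → (16, 34)
4P: (16, 34) + (35, 11). λ = (11 - 34)/(35 - 16) ≡ 24/19 mod 47. 19⁻¹ ≡ 5 (mod 47) since 19·5 = 95 ≡ 1, so λ ≡ 26.
  x = λ² - 16 - 35 = 676 - 51 ≡ 14; y = λ·(16 - 14) - 34 ≡ 18. → (14, 18)
5P: (14, 18) + (35, 11). λ = (11 - 18)/(35 - 14) ≡ 40/21 mod 47. 21⁻¹ ≡ 9 (mod 47), so λ ≡ 31.
  x = λ² - 14 - 35 = 961 - 49 ≡ 19; y = λ·(14 - 19) - 18 ≡ 15. → (19, 15)
6P: (19, 15) + (35, 11). λ = (11 - 15)/(35 - 19) ≡ 43/16 mod 47. 16⁻¹ ≡ 3 (mod 47), so λ ≡ 35.
  x = λ² - 19 - 35 = 1225 - 54 ≡ 43; y = λ·(19 - 43) - 15 ≡ 38. → (43, 38)
7P: (43, 38) + (35, 11). λ = (11 - 38)/(35 - 43) ≡ 20/39 mod 47. 39⁻¹ ≡ 41 (mod 47), so λ ≡ 21.
  x = λ² - 43 - 35 = 441 - 78 ≡ 34; y = λ·(43 - 34) - 38 ≡ 10. → (34, 10)
8P: (34, 10) + (35, 11). λ = (11 - 10)/(35 - 34) ≡ 1/1 mod 47. 1⁻¹ ≡ 1 (mod 47), so λ ≡ 1.
  x = λ² - 34 - 35 = 1 - 69 ≡ 26; y = λ·(34 - 26) - 10 ≡ 45. → (26, 45)
9P: (26, 45) + (35, 11). λ = (11 - 45)/(35 - 26) ≡ 13/9 mod 47. 9⁻¹ ≡ 21 (mod 47) since 9·21 = 189 ≡ 1, so λ ≡ 38.
  x = λ² - 26 - 35 = 1444 - 61 ≡ 20; y = λ·(26 - 20) - 45 ≡ 42. → (20, 42)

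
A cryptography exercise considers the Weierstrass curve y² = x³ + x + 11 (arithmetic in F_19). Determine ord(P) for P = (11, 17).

8

2P: tangent at (11, 17): λ = (3·11² + 1)/(2·17) ≡ 3/15. 15⁻¹ ≡ 14 (mod 19), so λ ≡ 3·14 ≡ 4.
  x = λ² - 11 - 11 = 16 - 22 ≡ 13; y = λ·(11 - 13) - 17 ≡ 13. → (13, 13)
3P: (13, 13) + (11, 17). λ = (17 - 13)/(11 - 13) ≡ 4/17 mod 19. 17⁻¹ ≡ 9 (mod 19) since 17·9 = 153 ≡ 1, so λ ≡ 17.
  x = λ² - 13 - 11 = 289 - 24 ≡ 18; y = λ·(13 - 18) - 13 ≡ 16. → (18, 16)
4P: (18, 16) + (11, 17). λ = (17 - 16)/(11 - 18) ≡ 1/12 mod 19. 12⁻¹ ≡ 8 (mod 19), so λ ≡ 8.
  x = λ² - 18 - 11 = 64 - 29 ≡ 16; y = λ·(18 - 16) - 16 ≡ 0. → (16, 0)
5P: (16, 0) + (11, 17). λ = (17 - 0)/(11 - 16) ≡ 17/14 mod 19. 14⁻¹ ≡ 15 (mod 19) since 14·15 = 210 ≡ 1, so λ ≡ 8.
  x = λ² - 16 - 11 = 64 - 27 ≡ 18; y = λ·(16 - 18) - 0 ≡ 3. → (18, 3)
6P: (18, 3) + (11, 17). λ = (17 - 3)/(11 - 18) ≡ 14/12 mod 19. 12⁻¹ ≡ 8 (mod 19), so λ ≡ 17.
  x = λ² - 18 - 11 = 289 - 29 ≡ 13; y = λ·(18 - 13) - 3 ≡ 6. → (13, 6)
7P: (13, 6) + (11, 17). λ = (17 - 6)/(11 - 13) ≡ 11/17 mod 19. 17⁻¹ ≡ 9 (mod 19) since 17·9 = 153 ≡ 1, so λ ≡ 4.
  x = λ² - 13 - 11 = 16 - 24 ≡ 11; y = λ·(13 - 11) - 6 ≡ 2. → (11, 2)
8P: (11, 2) + (11, 17): same x and y₁ ≡ -y₂, so the sum is O.
8P = O, so the order is 8.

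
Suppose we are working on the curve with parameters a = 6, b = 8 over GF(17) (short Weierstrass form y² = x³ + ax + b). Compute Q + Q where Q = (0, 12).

tangent at (0, 12): λ = (3·0² + 6)/(2·12) ≡ 6/7. 7⁻¹ ≡ 5 (mod 17), so λ ≡ 6·5 ≡ 13.
  x = λ² - 0 - 0 = 169 - 0 ≡ 16; y = λ·(0 - 16) - 12 ≡ 1. → (16, 1)

(16, 1)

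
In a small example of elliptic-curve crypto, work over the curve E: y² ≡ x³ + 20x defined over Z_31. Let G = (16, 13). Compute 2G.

tangent at (16, 13): λ = (3·16² + 20)/(2·13) ≡ 13/26. 26⁻¹ ≡ 6 (mod 31), so λ ≡ 13·6 ≡ 16.
  x = λ² - 16 - 16 = 256 - 32 ≡ 7; y = λ·(16 - 7) - 13 ≡ 7. → (7, 7)

(7, 7)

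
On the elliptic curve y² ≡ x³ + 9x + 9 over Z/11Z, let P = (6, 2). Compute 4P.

(5, 6)

Double-and-add on 4 = (100)₂. Start with P = (6, 2) for the leading 1-bit.
double: tangent at (6, 2): λ = (3·6² + 9)/(2·2) ≡ 7/4. 4⁻¹ ≡ 3 (mod 11) since 4·3 = 12 ≡ 1, so λ ≡ 7·3 ≡ 10.
  x = λ² - 6 - 6 = 100 - 12 ≡ 0; y = λ·(6 - 0) - 2 ≡ 3. → (0, 3)
double: tangent at (0, 3): λ = (3·0² + 9)/(2·3) ≡ 9/6. 6⁻¹ ≡ 2 (mod 11), so λ ≡ 9·2 ≡ 7.
  x = λ² - 0 - 0 = 49 - 0 ≡ 5; y = λ·(0 - 5) - 3 ≡ 6. → (5, 6)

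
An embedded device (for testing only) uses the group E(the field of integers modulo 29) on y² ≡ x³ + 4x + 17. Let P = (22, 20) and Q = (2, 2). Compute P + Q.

(22, 20) + (2, 2). λ = (2 - 20)/(2 - 22) ≡ 11/9 mod 29. 9⁻¹ ≡ 13 (mod 29), so λ ≡ 27.
  x = λ² - 22 - 2 = 729 - 24 ≡ 9; y = λ·(22 - 9) - 20 ≡ 12. → (9, 12)

(9, 12)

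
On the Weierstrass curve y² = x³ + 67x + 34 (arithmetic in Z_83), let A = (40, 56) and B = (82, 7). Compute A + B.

(40, 56) + (82, 7). λ = (7 - 56)/(82 - 40) ≡ 34/42 mod 83. 42⁻¹ ≡ 2 (mod 83) since 42·2 = 84 ≡ 1, so λ ≡ 68.
  x = λ² - 40 - 82 = 4624 - 122 ≡ 20; y = λ·(40 - 20) - 56 ≡ 59. → (20, 59)

(20, 59)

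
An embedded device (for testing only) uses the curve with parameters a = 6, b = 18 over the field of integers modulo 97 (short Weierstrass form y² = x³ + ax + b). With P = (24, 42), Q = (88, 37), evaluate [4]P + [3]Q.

First 4P:
Double-and-add on 4 = (100)₂. Start with P = (24, 42) for the leading 1-bit.
double: tangent at (24, 42): λ = (3·24² + 6)/(2·42) ≡ 85/84. 84⁻¹ ≡ 82 (mod 97) since 84·82 = 6888 ≡ 1, so λ ≡ 85·82 ≡ 83.
  x = λ² - 24 - 24 = 6889 - 48 ≡ 51; y = λ·(24 - 51) - 42 ≡ 45. → (51, 45)
double: tangent at (51, 45): λ = (3·51² + 6)/(2·45) ≡ 49/90. 90⁻¹ ≡ 83 (mod 97) since 90·83 = 7470 ≡ 1, so λ ≡ 49·83 ≡ 90.
  x = λ² - 51 - 51 = 8100 - 102 ≡ 44; y = λ·(51 - 44) - 45 ≡ 3. → (44, 3)
4P = (44, 3).
Next 3Q:
Repeated addition: build up to 3Q.
2Q: tangent at (88, 37): λ = (3·88² + 6)/(2·37) ≡ 55/74. 74⁻¹ ≡ 59 (mod 97), so λ ≡ 55·59 ≡ 44.
  x = λ² - 88 - 88 = 1936 - 176 ≡ 14; y = λ·(88 - 14) - 37 ≡ 18. → (14, 18)
3Q: (14, 18) + (88, 37). λ = (37 - 18)/(88 - 14) ≡ 19/74 mod 97. 74⁻¹ ≡ 59 (mod 97), so λ ≡ 54.
  x = λ² - 14 - 88 = 2916 - 102 ≡ 1; y = λ·(14 - 1) - 18 ≡ 5. → (1, 5)
3Q = (1, 5).
Finally 4P + 3Q:
(44, 3) + (1, 5). λ = (5 - 3)/(1 - 44) ≡ 2/54 mod 97. 54⁻¹ ≡ 9 (mod 97), so λ ≡ 18.
  x = λ² - 44 - 1 = 324 - 45 ≡ 85; y = λ·(44 - 85) - 3 ≡ 35. → (85, 35)

(85, 35)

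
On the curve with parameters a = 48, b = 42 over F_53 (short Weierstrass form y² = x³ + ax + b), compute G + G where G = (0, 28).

(44, 10)

tangent at (0, 28): λ = (3·0² + 48)/(2·28) ≡ 48/3. 3⁻¹ ≡ 18 (mod 53) since 3·18 = 54 ≡ 1, so λ ≡ 48·18 ≡ 16.
  x = λ² - 0 - 0 = 256 - 0 ≡ 44; y = λ·(0 - 44) - 28 ≡ 10. → (44, 10)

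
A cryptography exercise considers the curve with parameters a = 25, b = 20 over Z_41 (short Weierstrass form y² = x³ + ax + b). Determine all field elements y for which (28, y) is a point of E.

9, 32

x³ + 25x + 20 = 22672 ≡ 40 (mod 41).
Square roots of 40 mod 41: 9 and 32 (since 9² = 81 ≡ 40).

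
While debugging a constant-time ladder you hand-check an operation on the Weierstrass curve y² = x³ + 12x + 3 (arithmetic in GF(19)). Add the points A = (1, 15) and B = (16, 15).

(1, 15) + (16, 15). λ = (15 - 15)/(16 - 1) ≡ 0/15 mod 19. 15⁻¹ ≡ 14 (mod 19) since 15·14 = 210 ≡ 1, so λ ≡ 0.
  x = λ² - 1 - 16 = 0 - 17 ≡ 2; y = λ·(1 - 2) - 15 ≡ 4. → (2, 4)

(2, 4)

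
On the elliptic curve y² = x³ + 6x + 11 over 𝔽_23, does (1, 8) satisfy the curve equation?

y² = 8² ≡ 18; x³ + 6x + 11 = 18 ≡ 18 (mod 23). 18 = 18.

yes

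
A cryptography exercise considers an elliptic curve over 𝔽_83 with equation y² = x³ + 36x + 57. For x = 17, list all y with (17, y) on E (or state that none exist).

41, 42

x³ + 36x + 57 = 5582 ≡ 21 (mod 83).
Square roots of 21 mod 83: 41 and 42 (since 41² = 1681 ≡ 21).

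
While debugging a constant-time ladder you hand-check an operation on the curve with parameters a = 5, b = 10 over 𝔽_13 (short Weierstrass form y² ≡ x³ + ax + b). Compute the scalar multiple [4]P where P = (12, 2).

Repeated addition: build up to 4P.
2P: tangent at (12, 2): λ = (3·12² + 5)/(2·2) ≡ 8/4. 4⁻¹ ≡ 10 (mod 13) since 4·10 = 40 ≡ 1, so λ ≡ 8·10 ≡ 2.
  x = λ² - 12 - 12 = 4 - 24 ≡ 6; y = λ·(12 - 6) - 2 ≡ 10. → (6, 10)
3P: (6, 10) + (12, 2). λ = (2 - 10)/(12 - 6) ≡ 5/6 mod 13. 6⁻¹ ≡ 11 (mod 13), so λ ≡ 3.
  x = λ² - 6 - 12 = 9 - 18 ≡ 4; y = λ·(6 - 4) - 10 ≡ 9. → (4, 9)
4P: (4, 9) + (12, 2). λ = (2 - 9)/(12 - 4) ≡ 6/8 mod 13. 8⁻¹ ≡ 5 (mod 13) since 8·5 = 40 ≡ 1, so λ ≡ 4.
  x = λ² - 4 - 12 = 16 - 16 ≡ 0; y = λ·(4 - 0) - 9 ≡ 7. → (0, 7)

(0, 7)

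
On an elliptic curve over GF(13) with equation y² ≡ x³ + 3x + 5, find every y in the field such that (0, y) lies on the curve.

none

x³ + 3x + 5 = 5 ≡ 5 (mod 13).
5 is a non-residue mod 13; no y exists.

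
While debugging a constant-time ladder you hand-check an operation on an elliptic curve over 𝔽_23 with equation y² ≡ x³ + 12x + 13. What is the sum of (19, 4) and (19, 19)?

O

The two points share x = 19 and their y-coordinates satisfy 4 + 19 ≡ 0 (mod 23), so they are inverses. Their sum is O.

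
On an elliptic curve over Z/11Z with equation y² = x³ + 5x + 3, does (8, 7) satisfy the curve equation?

yes

y² = 7² ≡ 5; x³ + 5x + 3 = 555 ≡ 5 (mod 11). 5 = 5.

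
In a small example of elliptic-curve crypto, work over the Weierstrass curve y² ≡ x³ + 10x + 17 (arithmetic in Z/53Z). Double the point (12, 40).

(0, 21)

tangent at (12, 40): λ = (3·12² + 10)/(2·40) ≡ 18/27. 27⁻¹ ≡ 2 (mod 53) since 27·2 = 54 ≡ 1, so λ ≡ 18·2 ≡ 36.
  x = λ² - 12 - 12 = 1296 - 24 ≡ 0; y = λ·(12 - 0) - 40 ≡ 21. → (0, 21)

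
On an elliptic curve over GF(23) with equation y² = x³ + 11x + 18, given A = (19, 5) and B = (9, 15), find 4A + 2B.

O

First 4A:
Repeated addition: build up to 4A.
2A: tangent at (19, 5): λ = (3·19² + 11)/(2·5) ≡ 13/10. 10⁻¹ ≡ 7 (mod 23) since 10·7 = 70 ≡ 1, so λ ≡ 13·7 ≡ 22.
  x = λ² - 19 - 19 = 484 - 38 ≡ 9; y = λ·(19 - 9) - 5 ≡ 8. → (9, 8)
3A: (9, 8) + (19, 5). λ = (5 - 8)/(19 - 9) ≡ 20/10 mod 23. 10⁻¹ ≡ 7 (mod 23) since 10·7 = 70 ≡ 1, so λ ≡ 2.
  x = λ² - 9 - 19 = 4 - 28 ≡ 22; y = λ·(9 - 22) - 8 ≡ 12. → (22, 12)
4A: (22, 12) + (19, 5). λ = (5 - 12)/(19 - 22) ≡ 16/20 mod 23. 20⁻¹ ≡ 15 (mod 23), so λ ≡ 10.
  x = λ² - 22 - 19 = 100 - 41 ≡ 13; y = λ·(22 - 13) - 12 ≡ 9. → (13, 9)
4A = (13, 9).
Next 2B:
Repeated addition: build up to 2B.
2B: tangent at (9, 15): λ = (3·9² + 11)/(2·15) ≡ 1/7. 7⁻¹ ≡ 10 (mod 23), so λ ≡ 1·10 ≡ 10.
  x = λ² - 9 - 9 = 100 - 18 ≡ 13; y = λ·(9 - 13) - 15 ≡ 14. → (13, 14)
2B = (13, 14).
Finally 4A + 2B:
(13, 9) + (13, 14): same x and y₁ ≡ -y₂, so the sum is 𝒪.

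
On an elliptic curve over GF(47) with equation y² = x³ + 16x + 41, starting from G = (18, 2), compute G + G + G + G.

(43, 17)

Repeated addition: build up to 4G.
2G: tangent at (18, 2): λ = (3·18² + 16)/(2·2) ≡ 1/4. 4⁻¹ ≡ 12 (mod 47), so λ ≡ 1·12 ≡ 12.
  x = λ² - 18 - 18 = 144 - 36 ≡ 14; y = λ·(18 - 14) - 2 ≡ 46. → (14, 46)
3G: (14, 46) + (18, 2). λ = (2 - 46)/(18 - 14) ≡ 3/4 mod 47. 4⁻¹ ≡ 12 (mod 47) since 4·12 = 48 ≡ 1, so λ ≡ 36.
  x = λ² - 14 - 18 = 1296 - 32 ≡ 42; y = λ·(14 - 42) - 46 ≡ 27. → (42, 27)
4G: (42, 27) + (18, 2). λ = (2 - 27)/(18 - 42) ≡ 22/23 mod 47. 23⁻¹ ≡ 45 (mod 47) since 23·45 = 1035 ≡ 1, so λ ≡ 3.
  x = λ² - 42 - 18 = 9 - 60 ≡ 43; y = λ·(42 - 43) - 27 ≡ 17. → (43, 17)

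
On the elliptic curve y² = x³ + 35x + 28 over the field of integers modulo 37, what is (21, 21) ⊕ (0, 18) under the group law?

(13, 33)

(21, 21) + (0, 18). λ = (18 - 21)/(0 - 21) ≡ 34/16 mod 37. 16⁻¹ ≡ 7 (mod 37), so λ ≡ 16.
  x = λ² - 21 - 0 = 256 - 21 ≡ 13; y = λ·(21 - 13) - 21 ≡ 33. → (13, 33)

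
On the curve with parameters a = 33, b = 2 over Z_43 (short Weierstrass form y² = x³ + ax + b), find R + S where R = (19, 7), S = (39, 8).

(19, 7) + (39, 8). λ = (8 - 7)/(39 - 19) ≡ 1/20 mod 43. 20⁻¹ ≡ 28 (mod 43) since 20·28 = 560 ≡ 1, so λ ≡ 28.
  x = λ² - 19 - 39 = 784 - 58 ≡ 38; y = λ·(19 - 38) - 7 ≡ 20. → (38, 20)

(38, 20)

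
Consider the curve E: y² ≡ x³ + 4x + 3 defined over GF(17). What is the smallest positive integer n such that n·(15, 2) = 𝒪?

5

2P: tangent at (15, 2): λ = (3·15² + 4)/(2·2) ≡ 16/4. 4⁻¹ ≡ 13 (mod 17), so λ ≡ 16·13 ≡ 4.
  x = λ² - 15 - 15 = 16 - 30 ≡ 3; y = λ·(15 - 3) - 2 ≡ 12. → (3, 12)
3P: (3, 12) + (15, 2). λ = (2 - 12)/(15 - 3) ≡ 7/12 mod 17. 12⁻¹ ≡ 10 (mod 17) since 12·10 = 120 ≡ 1, so λ ≡ 2.
  x = λ² - 3 - 15 = 4 - 18 ≡ 3; y = λ·(3 - 3) - 12 ≡ 5. → (3, 5)
4P: (3, 5) + (15, 2). λ = (2 - 5)/(15 - 3) ≡ 14/12 mod 17. 12⁻¹ ≡ 10 (mod 17), so λ ≡ 4.
  x = λ² - 3 - 15 = 16 - 18 ≡ 15; y = λ·(3 - 15) - 5 ≡ 15. → (15, 15)
5P: (15, 15) + (15, 2): same x and y₁ ≡ -y₂, so the sum is 𝒪.
5P = 𝒪, so the order is 5.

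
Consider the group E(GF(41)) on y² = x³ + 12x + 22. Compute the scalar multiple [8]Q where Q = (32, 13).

(39, 21)

Double-and-add on 8 = (1000)₂. Start with Q = (32, 13) for the leading 1-bit.
double: tangent at (32, 13): λ = (3·32² + 12)/(2·13) ≡ 9/26. 26⁻¹ ≡ 30 (mod 41), so λ ≡ 9·30 ≡ 24.
  x = λ² - 32 - 32 = 576 - 64 ≡ 20; y = λ·(32 - 20) - 13 ≡ 29. → (20, 29)
double: tangent at (20, 29): λ = (3·20² + 12)/(2·29) ≡ 23/17. 17⁻¹ ≡ 29 (mod 41), so λ ≡ 23·29 ≡ 11.
  x = λ² - 20 - 20 = 121 - 40 ≡ 40; y = λ·(20 - 40) - 29 ≡ 38. → (40, 38)
double: tangent at (40, 38): λ = (3·40² + 12)/(2·38) ≡ 15/35. 35⁻¹ ≡ 34 (mod 41), so λ ≡ 15·34 ≡ 18.
  x = λ² - 40 - 40 = 324 - 80 ≡ 39; y = λ·(40 - 39) - 38 ≡ 21. → (39, 21)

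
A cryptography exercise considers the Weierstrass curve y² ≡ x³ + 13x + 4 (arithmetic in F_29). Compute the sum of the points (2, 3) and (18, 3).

(2, 3) + (18, 3). λ = (3 - 3)/(18 - 2) ≡ 0/16 mod 29. 16⁻¹ ≡ 20 (mod 29) since 16·20 = 320 ≡ 1, so λ ≡ 0.
  x = λ² - 2 - 18 = 0 - 20 ≡ 9; y = λ·(2 - 9) - 3 ≡ 26. → (9, 26)

(9, 26)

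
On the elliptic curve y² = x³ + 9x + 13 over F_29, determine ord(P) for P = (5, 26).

6

2P: tangent at (5, 26): λ = (3·5² + 9)/(2·26) ≡ 26/23. 23⁻¹ ≡ 24 (mod 29), so λ ≡ 26·24 ≡ 15.
  x = λ² - 5 - 5 = 225 - 10 ≡ 12; y = λ·(5 - 12) - 26 ≡ 14. → (12, 14)
3P: (12, 14) + (5, 26). λ = (26 - 14)/(5 - 12) ≡ 12/22 mod 29. 22⁻¹ ≡ 4 (mod 29), so λ ≡ 19.
  x = λ² - 12 - 5 = 361 - 17 ≡ 25; y = λ·(12 - 25) - 14 ≡ 0. → (25, 0)
4P: (25, 0) + (5, 26). λ = (26 - 0)/(5 - 25) ≡ 26/9 mod 29. 9⁻¹ ≡ 13 (mod 29), so λ ≡ 19.
  x = λ² - 25 - 5 = 361 - 30 ≡ 12; y = λ·(25 - 12) - 0 ≡ 15. → (12, 15)
5P: (12, 15) + (5, 26). λ = (26 - 15)/(5 - 12) ≡ 11/22 mod 29. 22⁻¹ ≡ 4 (mod 29), so λ ≡ 15.
  x = λ² - 12 - 5 = 225 - 17 ≡ 5; y = λ·(12 - 5) - 15 ≡ 3. → (5, 3)
6P: (5, 3) + (5, 26): same x and y₁ ≡ -y₂, so the sum is O.
6P = O, so the order is 6.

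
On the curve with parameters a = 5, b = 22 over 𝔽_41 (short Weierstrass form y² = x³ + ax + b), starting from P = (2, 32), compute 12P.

O

Repeated addition: build up to 12P.
2P: tangent at (2, 32): λ = (3·2² + 5)/(2·32) ≡ 17/23. 23⁻¹ ≡ 25 (mod 41), so λ ≡ 17·25 ≡ 15.
  x = λ² - 2 - 2 = 225 - 4 ≡ 16; y = λ·(2 - 16) - 32 ≡ 4. → (16, 4)
3P: (16, 4) + (2, 32). λ = (32 - 4)/(2 - 16) ≡ 28/27 mod 41. 27⁻¹ ≡ 38 (mod 41) since 27·38 = 1026 ≡ 1, so λ ≡ 39.
  x = λ² - 16 - 2 = 1521 - 18 ≡ 27; y = λ·(16 - 27) - 4 ≡ 18. → (27, 18)
4P: (27, 18) + (2, 32). λ = (32 - 18)/(2 - 27) ≡ 14/16 mod 41. 16⁻¹ ≡ 18 (mod 41) since 16·18 = 288 ≡ 1, so λ ≡ 6.
  x = λ² - 27 - 2 = 36 - 29 ≡ 7; y = λ·(27 - 7) - 18 ≡ 20. → (7, 20)
5P: (7, 20) + (2, 32). λ = (32 - 20)/(2 - 7) ≡ 12/36 mod 41. 36⁻¹ ≡ 8 (mod 41), so λ ≡ 14.
  x = λ² - 7 - 2 = 196 - 9 ≡ 23; y = λ·(7 - 23) - 20 ≡ 2. → (23, 2)
6P: (23, 2) + (2, 32). λ = (32 - 2)/(2 - 23) ≡ 30/20 mod 41. 20⁻¹ ≡ 39 (mod 41), so λ ≡ 22.
  x = λ² - 23 - 2 = 484 - 25 ≡ 8; y = λ·(23 - 8) - 2 ≡ 0. → (8, 0)
7P: (8, 0) + (2, 32). λ = (32 - 0)/(2 - 8) ≡ 32/35 mod 41. 35⁻¹ ≡ 34 (mod 41) since 35·34 = 1190 ≡ 1, so λ ≡ 22.
  x = λ² - 8 - 2 = 484 - 10 ≡ 23; y = λ·(8 - 23) - 0 ≡ 39. → (23, 39)
8P: (23, 39) + (2, 32). λ = (32 - 39)/(2 - 23) ≡ 34/20 mod 41. 20⁻¹ ≡ 39 (mod 41), so λ ≡ 14.
  x = λ² - 23 - 2 = 196 - 25 ≡ 7; y = λ·(23 - 7) - 39 ≡ 21. → (7, 21)
9P: (7, 21) + (2, 32). λ = (32 - 21)/(2 - 7) ≡ 11/36 mod 41. 36⁻¹ ≡ 8 (mod 41), so λ ≡ 6.
  x = λ² - 7 - 2 = 36 - 9 ≡ 27; y = λ·(7 - 27) - 21 ≡ 23. → (27, 23)
10P: (27, 23) + (2, 32). λ = (32 - 23)/(2 - 27) ≡ 9/16 mod 41. 16⁻¹ ≡ 18 (mod 41) since 16·18 = 288 ≡ 1, so λ ≡ 39.
  x = λ² - 27 - 2 = 1521 - 29 ≡ 16; y = λ·(27 - 16) - 23 ≡ 37. → (16, 37)
11P: (16, 37) + (2, 32). λ = (32 - 37)/(2 - 16) ≡ 36/27 mod 41. 27⁻¹ ≡ 38 (mod 41) since 27·38 = 1026 ≡ 1, so λ ≡ 15.
  x = λ² - 16 - 2 = 225 - 18 ≡ 2; y = λ·(16 - 2) - 37 ≡ 9. → (2, 9)
12P: (2, 9) + (2, 32): same x and y₁ ≡ -y₂, so the sum is the point at infinity.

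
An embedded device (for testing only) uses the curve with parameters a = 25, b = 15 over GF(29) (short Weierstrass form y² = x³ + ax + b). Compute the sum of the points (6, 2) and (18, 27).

(6, 2) + (18, 27). λ = (27 - 2)/(18 - 6) ≡ 25/12 mod 29. 12⁻¹ ≡ 17 (mod 29), so λ ≡ 19.
  x = λ² - 6 - 18 = 361 - 24 ≡ 18; y = λ·(6 - 18) - 2 ≡ 2. → (18, 2)

(18, 2)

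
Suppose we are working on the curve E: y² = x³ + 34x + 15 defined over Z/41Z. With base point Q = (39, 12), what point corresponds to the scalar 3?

(14, 18)

Repeated addition: build up to 3Q.
2Q: tangent at (39, 12): λ = (3·39² + 34)/(2·12) ≡ 5/24. 24⁻¹ ≡ 12 (mod 41), so λ ≡ 5·12 ≡ 19.
  x = λ² - 39 - 39 = 361 - 78 ≡ 37; y = λ·(39 - 37) - 12 ≡ 26. → (37, 26)
3Q: (37, 26) + (39, 12). λ = (12 - 26)/(39 - 37) ≡ 27/2 mod 41. 2⁻¹ ≡ 21 (mod 41), so λ ≡ 34.
  x = λ² - 37 - 39 = 1156 - 76 ≡ 14; y = λ·(37 - 14) - 26 ≡ 18. → (14, 18)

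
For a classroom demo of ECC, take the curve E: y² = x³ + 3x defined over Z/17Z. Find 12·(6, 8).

(9, 12)

Write P = (6, 8).
Repeated addition: build up to 12P.
2P: tangent at (6, 8): λ = (3·6² + 3)/(2·8) ≡ 9/16. 16⁻¹ ≡ 16 (mod 17) since 16·16 = 256 ≡ 1, so λ ≡ 9·16 ≡ 8.
  x = λ² - 6 - 6 = 64 - 12 ≡ 1; y = λ·(6 - 1) - 8 ≡ 15. → (1, 15)
3P: (1, 15) + (6, 8). λ = (8 - 15)/(6 - 1) ≡ 10/5 mod 17. 5⁻¹ ≡ 7 (mod 17), so λ ≡ 2.
  x = λ² - 1 - 6 = 4 - 7 ≡ 14; y = λ·(1 - 14) - 15 ≡ 10. → (14, 10)
4P: (14, 10) + (6, 8). λ = (8 - 10)/(6 - 14) ≡ 15/9 mod 17. 9⁻¹ ≡ 2 (mod 17) since 9·2 = 18 ≡ 1, so λ ≡ 13.
  x = λ² - 14 - 6 = 169 - 20 ≡ 13; y = λ·(14 - 13) - 10 ≡ 3. → (13, 3)
5P: (13, 3) + (6, 8). λ = (8 - 3)/(6 - 13) ≡ 5/10 mod 17. 10⁻¹ ≡ 12 (mod 17), so λ ≡ 9.
  x = λ² - 13 - 6 = 81 - 19 ≡ 11; y = λ·(13 - 11) - 3 ≡ 15. → (11, 15)
6P: (11, 15) + (6, 8). λ = (8 - 15)/(6 - 11) ≡ 10/12 mod 17. 12⁻¹ ≡ 10 (mod 17) since 12·10 = 120 ≡ 1, so λ ≡ 15.
  x = λ² - 11 - 6 = 225 - 17 ≡ 4; y = λ·(11 - 4) - 15 ≡ 5. → (4, 5)
7P: (4, 5) + (6, 8). λ = (8 - 5)/(6 - 4) ≡ 3/2 mod 17. 2⁻¹ ≡ 9 (mod 17) since 2·9 = 18 ≡ 1, so λ ≡ 10.
  x = λ² - 4 - 6 = 100 - 10 ≡ 5; y = λ·(4 - 5) - 5 ≡ 2. → (5, 2)
8P: (5, 2) + (6, 8). λ = (8 - 2)/(6 - 5) ≡ 6/1 mod 17. 1⁻¹ ≡ 1 (mod 17) since 1·1 = 1 ≡ 1, so λ ≡ 6.
  x = λ² - 5 - 6 = 36 - 11 ≡ 8; y = λ·(5 - 8) - 2 ≡ 14. → (8, 14)
9P: (8, 14) + (6, 8). λ = (8 - 14)/(6 - 8) ≡ 11/15 mod 17. 15⁻¹ ≡ 8 (mod 17), so λ ≡ 3.
  x = λ² - 8 - 6 = 9 - 14 ≡ 12; y = λ·(8 - 12) - 14 ≡ 8. → (12, 8)
10P: (12, 8) + (6, 8). λ = (8 - 8)/(6 - 12) ≡ 0/11 mod 17. 11⁻¹ ≡ 14 (mod 17) since 11·14 = 154 ≡ 1, so λ ≡ 0.
  x = λ² - 12 - 6 = 0 - 18 ≡ 16; y = λ·(12 - 16) - 8 ≡ 9. → (16, 9)
11P: (16, 9) + (6, 8). λ = (8 - 9)/(6 - 16) ≡ 16/7 mod 17. 7⁻¹ ≡ 5 (mod 17) since 7·5 = 35 ≡ 1, so λ ≡ 12.
  x = λ² - 16 - 6 = 144 - 22 ≡ 3; y = λ·(16 - 3) - 9 ≡ 11. → (3, 11)
12P: (3, 11) + (6, 8). λ = (8 - 11)/(6 - 3) ≡ 14/3 mod 17. 3⁻¹ ≡ 6 (mod 17) since 3·6 = 18 ≡ 1, so λ ≡ 16.
  x = λ² - 3 - 6 = 256 - 9 ≡ 9; y = λ·(3 - 9) - 11 ≡ 12. → (9, 12)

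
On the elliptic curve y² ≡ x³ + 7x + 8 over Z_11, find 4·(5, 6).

Write Q = (5, 6).
Repeated addition: build up to 4Q.
2Q: tangent at (5, 6): λ = (3·5² + 7)/(2·6) ≡ 5/1. 1⁻¹ ≡ 1 (mod 11) since 1·1 = 1 ≡ 1, so λ ≡ 5·1 ≡ 5.
  x = λ² - 5 - 5 = 25 - 10 ≡ 4; y = λ·(5 - 4) - 6 ≡ 10. → (4, 10)
3Q: (4, 10) + (5, 6). λ = (6 - 10)/(5 - 4) ≡ 7/1 mod 11. 1⁻¹ ≡ 1 (mod 11) since 1·1 = 1 ≡ 1, so λ ≡ 7.
  x = λ² - 4 - 5 = 49 - 9 ≡ 7; y = λ·(4 - 7) - 10 ≡ 2. → (7, 2)
4Q: (7, 2) + (5, 6). λ = (6 - 2)/(5 - 7) ≡ 4/9 mod 11. 9⁻¹ ≡ 5 (mod 11), so λ ≡ 9.
  x = λ² - 7 - 5 = 81 - 12 ≡ 3; y = λ·(7 - 3) - 2 ≡ 1. → (3, 1)

(3, 1)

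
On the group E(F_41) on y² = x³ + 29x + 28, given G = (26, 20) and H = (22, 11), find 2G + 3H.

First 2G:
Repeated addition: build up to 2G.
2G: tangent at (26, 20): λ = (3·26² + 29)/(2·20) ≡ 7/40. 40⁻¹ ≡ 40 (mod 41), so λ ≡ 7·40 ≡ 34.
  x = λ² - 26 - 26 = 1156 - 52 ≡ 38; y = λ·(26 - 38) - 20 ≡ 23. → (38, 23)
2G = (38, 23).
Next 3H:
Repeated addition: build up to 3H.
2H: tangent at (22, 11): λ = (3·22² + 29)/(2·11) ≡ 5/22. 22⁻¹ ≡ 28 (mod 41), so λ ≡ 5·28 ≡ 17.
  x = λ² - 22 - 22 = 289 - 44 ≡ 40; y = λ·(22 - 40) - 11 ≡ 11. → (40, 11)
3H: (40, 11) + (22, 11). λ = (11 - 11)/(22 - 40) ≡ 0/23 mod 41. 23⁻¹ ≡ 25 (mod 41) since 23·25 = 575 ≡ 1, so λ ≡ 0.
  x = λ² - 40 - 22 = 0 - 62 ≡ 20; y = λ·(40 - 20) - 11 ≡ 30. → (20, 30)
3H = (20, 30).
Finally 2G + 3H:
(38, 23) + (20, 30). λ = (30 - 23)/(20 - 38) ≡ 7/23 mod 41. 23⁻¹ ≡ 25 (mod 41), so λ ≡ 11.
  x = λ² - 38 - 20 = 121 - 58 ≡ 22; y = λ·(38 - 22) - 23 ≡ 30. → (22, 30)

(22, 30)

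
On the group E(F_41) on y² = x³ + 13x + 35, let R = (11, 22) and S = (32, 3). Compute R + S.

(7, 31)

(11, 22) + (32, 3). λ = (3 - 22)/(32 - 11) ≡ 22/21 mod 41. 21⁻¹ ≡ 2 (mod 41) since 21·2 = 42 ≡ 1, so λ ≡ 3.
  x = λ² - 11 - 32 = 9 - 43 ≡ 7; y = λ·(11 - 7) - 22 ≡ 31. → (7, 31)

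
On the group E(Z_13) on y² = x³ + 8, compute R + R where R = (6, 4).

(11, 0)

tangent at (6, 4): λ = (3·6² + 0)/(2·4) ≡ 4/8. 8⁻¹ ≡ 5 (mod 13), so λ ≡ 4·5 ≡ 7.
  x = λ² - 6 - 6 = 49 - 12 ≡ 11; y = λ·(6 - 11) - 4 ≡ 0. → (11, 0)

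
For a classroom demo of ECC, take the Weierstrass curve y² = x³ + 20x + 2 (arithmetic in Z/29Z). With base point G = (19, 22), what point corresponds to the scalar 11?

Repeated addition: build up to 11G.
2G: tangent at (19, 22): λ = (3·19² + 20)/(2·22) ≡ 1/15. 15⁻¹ ≡ 2 (mod 29), so λ ≡ 1·2 ≡ 2.
  x = λ² - 19 - 19 = 4 - 38 ≡ 24; y = λ·(19 - 24) - 22 ≡ 26. → (24, 26)
3G: (24, 26) + (19, 22). λ = (22 - 26)/(19 - 24) ≡ 25/24 mod 29. 24⁻¹ ≡ 23 (mod 29), so λ ≡ 24.
  x = λ² - 24 - 19 = 576 - 43 ≡ 11; y = λ·(24 - 11) - 26 ≡ 25. → (11, 25)
4G: (11, 25) + (19, 22). λ = (22 - 25)/(19 - 11) ≡ 26/8 mod 29. 8⁻¹ ≡ 11 (mod 29), so λ ≡ 25.
  x = λ² - 11 - 19 = 625 - 30 ≡ 15; y = λ·(11 - 15) - 25 ≡ 20. → (15, 20)
5G: (15, 20) + (19, 22). λ = (22 - 20)/(19 - 15) ≡ 2/4 mod 29. 4⁻¹ ≡ 22 (mod 29) since 4·22 = 88 ≡ 1, so λ ≡ 15.
  x = λ² - 15 - 19 = 225 - 34 ≡ 17; y = λ·(15 - 17) - 20 ≡ 8. → (17, 8)
6G: (17, 8) + (19, 22). λ = (22 - 8)/(19 - 17) ≡ 14/2 mod 29. 2⁻¹ ≡ 15 (mod 29) since 2·15 = 30 ≡ 1, so λ ≡ 7.
  x = λ² - 17 - 19 = 49 - 36 ≡ 13; y = λ·(17 - 13) - 8 ≡ 20. → (13, 20)
7G: (13, 20) + (19, 22). λ = (22 - 20)/(19 - 13) ≡ 2/6 mod 29. 6⁻¹ ≡ 5 (mod 29), so λ ≡ 10.
  x = λ² - 13 - 19 = 100 - 32 ≡ 10; y = λ·(13 - 10) - 20 ≡ 10. → (10, 10)
8G: (10, 10) + (19, 22). λ = (22 - 10)/(19 - 10) ≡ 12/9 mod 29. 9⁻¹ ≡ 13 (mod 29), so λ ≡ 11.
  x = λ² - 10 - 19 = 121 - 29 ≡ 5; y = λ·(10 - 5) - 10 ≡ 16. → (5, 16)
9G: (5, 16) + (19, 22). λ = (22 - 16)/(19 - 5) ≡ 6/14 mod 29. 14⁻¹ ≡ 27 (mod 29), so λ ≡ 17.
  x = λ² - 5 - 19 = 289 - 24 ≡ 4; y = λ·(5 - 4) - 16 ≡ 1. → (4, 1)
10G: (4, 1) + (19, 22). λ = (22 - 1)/(19 - 4) ≡ 21/15 mod 29. 15⁻¹ ≡ 2 (mod 29) since 15·2 = 30 ≡ 1, so λ ≡ 13.
  x = λ² - 4 - 19 = 169 - 23 ≡ 1; y = λ·(4 - 1) - 1 ≡ 9. → (1, 9)
11G: (1, 9) + (19, 22). λ = (22 - 9)/(19 - 1) ≡ 13/18 mod 29. 18⁻¹ ≡ 21 (mod 29), so λ ≡ 12.
  x = λ² - 1 - 19 = 144 - 20 ≡ 8; y = λ·(1 - 8) - 9 ≡ 23. → (8, 23)

(8, 23)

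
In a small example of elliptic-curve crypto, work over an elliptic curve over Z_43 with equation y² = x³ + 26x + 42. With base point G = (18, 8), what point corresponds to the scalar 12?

Double-and-add on 12 = (1100)₂. Start with G = (18, 8) for the leading 1-bit.
double: tangent at (18, 8): λ = (3·18² + 26)/(2·8) ≡ 9/16. 16⁻¹ ≡ 35 (mod 43), so λ ≡ 9·35 ≡ 14.
  x = λ² - 18 - 18 = 196 - 36 ≡ 31; y = λ·(18 - 31) - 8 ≡ 25. → (31, 25)
add G: (31, 25) + (18, 8). λ = (8 - 25)/(18 - 31) ≡ 26/30 mod 43. 30⁻¹ ≡ 33 (mod 43), so λ ≡ 41.
  x = λ² - 31 - 18 = 1681 - 49 ≡ 41; y = λ·(31 - 41) - 25 ≡ 38. → (41, 38)
double: tangent at (41, 38): λ = (3·41² + 26)/(2·38) ≡ 38/33. 33⁻¹ ≡ 30 (mod 43) since 33·30 = 990 ≡ 1, so λ ≡ 38·30 ≡ 22.
  x = λ² - 41 - 41 = 484 - 82 ≡ 15; y = λ·(41 - 15) - 38 ≡ 18. → (15, 18)
double: tangent at (15, 18): λ = (3·15² + 26)/(2·18) ≡ 13/36. 36⁻¹ ≡ 6 (mod 43), so λ ≡ 13·6 ≡ 35.
  x = λ² - 15 - 15 = 1225 - 30 ≡ 34; y = λ·(15 - 34) - 18 ≡ 5. → (34, 5)

(34, 5)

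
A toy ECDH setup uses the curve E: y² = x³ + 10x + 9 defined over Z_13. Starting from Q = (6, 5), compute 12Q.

Double-and-add on 12 = (1100)₂. Start with Q = (6, 5) for the leading 1-bit.
double: tangent at (6, 5): λ = (3·6² + 10)/(2·5) ≡ 1/10. 10⁻¹ ≡ 4 (mod 13) since 10·4 = 40 ≡ 1, so λ ≡ 1·4 ≡ 4.
  x = λ² - 6 - 6 = 16 - 12 ≡ 4; y = λ·(6 - 4) - 5 ≡ 3. → (4, 3)
add Q: (4, 3) + (6, 5). λ = (5 - 3)/(6 - 4) ≡ 2/2 mod 13. 2⁻¹ ≡ 7 (mod 13), so λ ≡ 1.
  x = λ² - 4 - 6 = 1 - 10 ≡ 4; y = λ·(4 - 4) - 3 ≡ 10. → (4, 10)
double: tangent at (4, 10): λ = (3·4² + 10)/(2·10) ≡ 6/7. 7⁻¹ ≡ 2 (mod 13) since 7·2 = 14 ≡ 1, so λ ≡ 6·2 ≡ 12.
  x = λ² - 4 - 4 = 144 - 8 ≡ 6; y = λ·(4 - 6) - 10 ≡ 5. → (6, 5)
double: tangent at (6, 5): λ = (3·6² + 10)/(2·5) ≡ 1/10. 10⁻¹ ≡ 4 (mod 13) since 10·4 = 40 ≡ 1, so λ ≡ 1·4 ≡ 4.
  x = λ² - 6 - 6 = 16 - 12 ≡ 4; y = λ·(6 - 4) - 5 ≡ 3. → (4, 3)

(4, 3)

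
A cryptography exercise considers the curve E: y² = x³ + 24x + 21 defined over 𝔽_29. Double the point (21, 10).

tangent at (21, 10): λ = (3·21² + 24)/(2·10) ≡ 13/20. 20⁻¹ ≡ 16 (mod 29), so λ ≡ 13·16 ≡ 5.
  x = λ² - 21 - 21 = 25 - 42 ≡ 12; y = λ·(21 - 12) - 10 ≡ 6. → (12, 6)

(12, 6)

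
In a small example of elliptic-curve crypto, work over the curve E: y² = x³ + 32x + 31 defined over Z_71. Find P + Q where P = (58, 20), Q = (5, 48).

(56, 62)

(58, 20) + (5, 48). λ = (48 - 20)/(5 - 58) ≡ 28/18 mod 71. 18⁻¹ ≡ 4 (mod 71) since 18·4 = 72 ≡ 1, so λ ≡ 41.
  x = λ² - 58 - 5 = 1681 - 63 ≡ 56; y = λ·(58 - 56) - 20 ≡ 62. → (56, 62)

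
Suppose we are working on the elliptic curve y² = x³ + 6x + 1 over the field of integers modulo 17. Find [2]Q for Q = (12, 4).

(6, 10)

tangent at (12, 4): λ = (3·12² + 6)/(2·4) ≡ 13/8. 8⁻¹ ≡ 15 (mod 17), so λ ≡ 13·15 ≡ 8.
  x = λ² - 12 - 12 = 64 - 24 ≡ 6; y = λ·(12 - 6) - 4 ≡ 10. → (6, 10)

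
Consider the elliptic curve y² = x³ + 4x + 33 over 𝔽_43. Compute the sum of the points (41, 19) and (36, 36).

(24, 35)

(41, 19) + (36, 36). λ = (36 - 19)/(36 - 41) ≡ 17/38 mod 43. 38⁻¹ ≡ 17 (mod 43) since 38·17 = 646 ≡ 1, so λ ≡ 31.
  x = λ² - 41 - 36 = 961 - 77 ≡ 24; y = λ·(41 - 24) - 19 ≡ 35. → (24, 35)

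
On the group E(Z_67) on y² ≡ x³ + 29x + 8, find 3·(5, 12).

(26, 39)

Write G = (5, 12).
Repeated addition: build up to 3G.
2G: tangent at (5, 12): λ = (3·5² + 29)/(2·12) ≡ 37/24. 24⁻¹ ≡ 14 (mod 67), so λ ≡ 37·14 ≡ 49.
  x = λ² - 5 - 5 = 2401 - 10 ≡ 46; y = λ·(5 - 46) - 12 ≡ 56. → (46, 56)
3G: (46, 56) + (5, 12). λ = (12 - 56)/(5 - 46) ≡ 23/26 mod 67. 26⁻¹ ≡ 49 (mod 67) since 26·49 = 1274 ≡ 1, so λ ≡ 55.
  x = λ² - 46 - 5 = 3025 - 51 ≡ 26; y = λ·(46 - 26) - 56 ≡ 39. → (26, 39)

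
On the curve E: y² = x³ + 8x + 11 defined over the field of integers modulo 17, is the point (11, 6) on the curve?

y² = 6² ≡ 2; x³ + 8x + 11 = 1430 ≡ 2 (mod 17). 2 = 2.

yes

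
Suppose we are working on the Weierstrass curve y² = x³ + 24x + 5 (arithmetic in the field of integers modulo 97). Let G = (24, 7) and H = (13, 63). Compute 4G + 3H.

First 4G:
Double-and-add on 4 = (100)₂. Start with G = (24, 7) for the leading 1-bit.
double: tangent at (24, 7): λ = (3·24² + 24)/(2·7) ≡ 6/14. 14⁻¹ ≡ 7 (mod 97), so λ ≡ 6·7 ≡ 42.
  x = λ² - 24 - 24 = 1764 - 48 ≡ 67; y = λ·(24 - 67) - 7 ≡ 30. → (67, 30)
double: tangent at (67, 30): λ = (3·67² + 24)/(2·30) ≡ 8/60. 60⁻¹ ≡ 76 (mod 97), so λ ≡ 8·76 ≡ 26.
  x = λ² - 67 - 67 = 676 - 134 ≡ 57; y = λ·(67 - 57) - 30 ≡ 36. → (57, 36)
4G = (57, 36).
Next 3H:
Repeated addition: build up to 3H.
2H: tangent at (13, 63): λ = (3·13² + 24)/(2·63) ≡ 46/29. 29⁻¹ ≡ 87 (mod 97) since 29·87 = 2523 ≡ 1, so λ ≡ 46·87 ≡ 25.
  x = λ² - 13 - 13 = 625 - 26 ≡ 17; y = λ·(13 - 17) - 63 ≡ 31. → (17, 31)
3H: (17, 31) + (13, 63). λ = (63 - 31)/(13 - 17) ≡ 32/93 mod 97. 93⁻¹ ≡ 24 (mod 97), so λ ≡ 89.
  x = λ² - 17 - 13 = 7921 - 30 ≡ 34; y = λ·(17 - 34) - 31 ≡ 8. → (34, 8)
3H = (34, 8).
Finally 4G + 3H:
(57, 36) + (34, 8). λ = (8 - 36)/(34 - 57) ≡ 69/74 mod 97. 74⁻¹ ≡ 59 (mod 97), so λ ≡ 94.
  x = λ² - 57 - 34 = 8836 - 91 ≡ 15; y = λ·(57 - 15) - 36 ≡ 32. → (15, 32)

(15, 32)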